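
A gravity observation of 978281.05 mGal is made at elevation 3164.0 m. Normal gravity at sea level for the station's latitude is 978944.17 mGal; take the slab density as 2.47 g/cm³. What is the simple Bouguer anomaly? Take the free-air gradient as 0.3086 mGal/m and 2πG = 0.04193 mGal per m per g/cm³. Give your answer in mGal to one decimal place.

Free-air correction = 0.3086 × 3164.0 = 976.41 mGal
Free-air anomaly = 978281.05 − 978944.17 + (976.41) = 313.29 mGal
Bouguer slab correction = 0.04193 × 2.47 × 3164.0 = 327.69 mGal
Simple Bouguer anomaly = 313.29 − (327.69) = -14.40 mGal

-14.4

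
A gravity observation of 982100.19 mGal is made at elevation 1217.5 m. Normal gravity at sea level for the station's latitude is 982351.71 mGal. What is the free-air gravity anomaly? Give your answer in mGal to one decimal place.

Free-air correction = 0.3086 × 1217.5 = 375.72 mGal
Free-air anomaly = 982100.19 − 982351.71 + (375.72) = 124.20 mGal

124.2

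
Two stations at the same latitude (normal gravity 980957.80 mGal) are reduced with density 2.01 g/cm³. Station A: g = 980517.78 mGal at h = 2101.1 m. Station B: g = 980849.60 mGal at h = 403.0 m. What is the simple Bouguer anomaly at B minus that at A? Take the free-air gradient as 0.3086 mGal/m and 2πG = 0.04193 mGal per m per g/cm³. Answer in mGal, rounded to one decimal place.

Δg_SB(A) = 980517.78 − 980957.80 + 0.3086×2101.1 − 0.04193×2.01×2101.1 = 31.30 mGal
Δg_SB(B) = 980849.60 − 980957.80 + 0.3086×403.0 − 0.04193×2.01×403.0 = -17.80 mGal
Difference = -17.80 − (31.30) = -49.10 mGal

-49.1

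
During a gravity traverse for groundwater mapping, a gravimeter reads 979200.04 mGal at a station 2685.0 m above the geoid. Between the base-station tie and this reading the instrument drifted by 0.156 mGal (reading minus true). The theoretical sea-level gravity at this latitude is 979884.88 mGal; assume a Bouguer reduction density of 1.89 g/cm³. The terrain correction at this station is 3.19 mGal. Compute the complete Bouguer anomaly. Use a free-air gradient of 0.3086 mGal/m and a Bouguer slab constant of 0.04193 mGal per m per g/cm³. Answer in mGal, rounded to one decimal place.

Drift-corrected reading = 979200.04 − (0.156) = 979199.884 mGal
Free-air correction = 0.3086 × 2685.0 = 828.59 mGal
Free-air anomaly = 979199.884 − 979884.88 + (828.59) = 143.594 mGal
Bouguer slab correction = 0.04193 × 1.89 × 2685.0 = 212.78 mGal
Simple Bouguer anomaly = 143.594 − (212.78) = -69.186 mGal
Complete Bouguer anomaly = -69.186 + 3.19 = -65.996 mGal

-66.0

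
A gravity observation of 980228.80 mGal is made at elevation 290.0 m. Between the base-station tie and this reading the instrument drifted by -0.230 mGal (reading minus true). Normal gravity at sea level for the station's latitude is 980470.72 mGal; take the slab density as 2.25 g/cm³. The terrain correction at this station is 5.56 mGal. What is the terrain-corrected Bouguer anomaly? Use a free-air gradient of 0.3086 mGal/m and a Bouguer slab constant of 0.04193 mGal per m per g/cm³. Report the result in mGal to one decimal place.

Drift-corrected reading = 980228.80 − (-0.230) = 980229.030 mGal
Free-air correction = 0.3086 × 290.0 = 89.49 mGal
Free-air anomaly = 980229.030 − 980470.72 + (89.49) = -152.200 mGal
Bouguer slab correction = 0.04193 × 2.25 × 290.0 = 27.36 mGal
Simple Bouguer anomaly = -152.200 − (27.36) = -179.560 mGal
Complete Bouguer anomaly = -179.560 + 5.56 = -174.000 mGal

-174.0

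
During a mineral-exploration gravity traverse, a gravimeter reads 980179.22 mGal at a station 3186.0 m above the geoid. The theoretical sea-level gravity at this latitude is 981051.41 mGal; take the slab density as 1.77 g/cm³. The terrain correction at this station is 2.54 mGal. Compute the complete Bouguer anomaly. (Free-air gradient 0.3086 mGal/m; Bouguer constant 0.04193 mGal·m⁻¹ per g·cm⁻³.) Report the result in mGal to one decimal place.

-122.9

Free-air correction = 0.3086 × 3186.0 = 983.20 mGal
Free-air anomaly = 980179.22 − 981051.41 + (983.20) = 111.01 mGal
Bouguer slab correction = 0.04193 × 1.77 × 3186.0 = 236.45 mGal
Simple Bouguer anomaly = 111.01 − (236.45) = -125.44 mGal
Complete Bouguer anomaly = -125.44 + 2.54 = -122.90 mGal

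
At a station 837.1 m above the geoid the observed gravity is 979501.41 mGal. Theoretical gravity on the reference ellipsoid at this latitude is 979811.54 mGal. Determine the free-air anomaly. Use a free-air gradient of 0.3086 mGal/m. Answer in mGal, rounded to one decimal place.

-51.8

Free-air correction = 0.3086 × 837.1 = 258.33 mGal
Free-air anomaly = 979501.41 − 979811.54 + (258.33) = -51.80 mGal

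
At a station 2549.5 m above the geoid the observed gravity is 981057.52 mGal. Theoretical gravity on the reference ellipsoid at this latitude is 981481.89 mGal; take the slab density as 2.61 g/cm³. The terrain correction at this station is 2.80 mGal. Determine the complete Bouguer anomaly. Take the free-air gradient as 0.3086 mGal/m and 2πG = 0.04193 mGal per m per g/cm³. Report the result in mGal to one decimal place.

Free-air correction = 0.3086 × 2549.5 = 786.78 mGal
Free-air anomaly = 981057.52 − 981481.89 + (786.78) = 362.41 mGal
Bouguer slab correction = 0.04193 × 2.61 × 2549.5 = 279.01 mGal
Simple Bouguer anomaly = 362.41 − (279.01) = 83.40 mGal
Complete Bouguer anomaly = 83.40 + 2.80 = 86.20 mGal

86.2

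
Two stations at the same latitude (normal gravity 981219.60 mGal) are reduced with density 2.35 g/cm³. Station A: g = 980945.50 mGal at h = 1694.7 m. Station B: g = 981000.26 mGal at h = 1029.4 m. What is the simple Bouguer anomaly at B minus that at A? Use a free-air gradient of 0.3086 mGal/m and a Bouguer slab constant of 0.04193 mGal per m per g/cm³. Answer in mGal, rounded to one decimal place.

-85.0

Δg_SB(A) = 980945.50 − 981219.60 + 0.3086×1694.7 − 0.04193×2.35×1694.7 = 81.90 mGal
Δg_SB(B) = 981000.26 − 981219.60 + 0.3086×1029.4 − 0.04193×2.35×1029.4 = -3.10 mGal
Difference = -3.10 − (81.90) = -85.00 mGal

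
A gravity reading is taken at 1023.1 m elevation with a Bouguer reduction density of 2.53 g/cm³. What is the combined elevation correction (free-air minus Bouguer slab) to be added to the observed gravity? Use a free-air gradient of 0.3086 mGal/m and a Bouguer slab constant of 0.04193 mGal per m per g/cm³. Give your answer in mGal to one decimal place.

207.2

Combined gradient = 0.3086 − 0.04193 × 2.53 = 0.2025171 mGal/m
Combined elevation correction = 0.2025171 × 1023.1 = 207.2 mGal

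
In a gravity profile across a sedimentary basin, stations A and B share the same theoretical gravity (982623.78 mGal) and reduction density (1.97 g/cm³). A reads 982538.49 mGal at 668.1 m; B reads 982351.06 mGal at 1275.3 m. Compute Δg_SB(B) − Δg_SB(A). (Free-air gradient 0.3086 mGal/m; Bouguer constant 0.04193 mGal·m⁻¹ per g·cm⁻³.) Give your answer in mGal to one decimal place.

-50.2

Δg_SB(A) = 982538.49 − 982623.78 + 0.3086×668.1 − 0.04193×1.97×668.1 = 65.70 mGal
Δg_SB(B) = 982351.06 − 982623.78 + 0.3086×1275.3 − 0.04193×1.97×1275.3 = 15.50 mGal
Difference = 15.50 − (65.70) = -50.20 mGal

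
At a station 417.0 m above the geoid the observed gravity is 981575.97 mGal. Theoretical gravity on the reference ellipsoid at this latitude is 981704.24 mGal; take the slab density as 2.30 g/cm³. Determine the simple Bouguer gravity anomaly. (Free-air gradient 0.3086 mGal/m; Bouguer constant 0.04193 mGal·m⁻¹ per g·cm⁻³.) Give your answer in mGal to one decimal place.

-39.8

Free-air correction = 0.3086 × 417.0 = 128.69 mGal
Free-air anomaly = 981575.97 − 981704.24 + (128.69) = 0.42 mGal
Bouguer slab correction = 0.04193 × 2.30 × 417.0 = 40.22 mGal
Simple Bouguer anomaly = 0.42 − (40.22) = -39.80 mGal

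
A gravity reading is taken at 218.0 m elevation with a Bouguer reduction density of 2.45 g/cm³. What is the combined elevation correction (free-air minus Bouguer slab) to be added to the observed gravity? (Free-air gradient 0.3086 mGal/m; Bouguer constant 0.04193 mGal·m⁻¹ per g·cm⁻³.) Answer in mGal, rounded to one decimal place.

44.9

Combined gradient = 0.3086 − 0.04193 × 2.45 = 0.2058715 mGal/m
Combined elevation correction = 0.2058715 × 218.0 = 44.9 mGal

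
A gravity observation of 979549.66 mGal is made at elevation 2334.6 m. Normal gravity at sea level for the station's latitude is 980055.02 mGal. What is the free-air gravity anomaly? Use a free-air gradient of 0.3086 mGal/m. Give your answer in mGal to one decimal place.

Free-air correction = 0.3086 × 2334.6 = 720.46 mGal
Free-air anomaly = 979549.66 − 980055.02 + (720.46) = 215.10 mGal

215.1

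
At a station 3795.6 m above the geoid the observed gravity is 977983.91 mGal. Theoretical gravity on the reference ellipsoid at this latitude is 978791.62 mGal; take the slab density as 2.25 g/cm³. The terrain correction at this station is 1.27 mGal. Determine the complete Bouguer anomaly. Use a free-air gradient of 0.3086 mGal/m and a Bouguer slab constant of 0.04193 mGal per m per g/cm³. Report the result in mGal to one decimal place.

Free-air correction = 0.3086 × 3795.6 = 1171.32 mGal
Free-air anomaly = 977983.91 − 978791.62 + (1171.32) = 363.61 mGal
Bouguer slab correction = 0.04193 × 2.25 × 3795.6 = 358.09 mGal
Simple Bouguer anomaly = 363.61 − (358.09) = 5.52 mGal
Complete Bouguer anomaly = 5.52 + 1.27 = 6.79 mGal

6.8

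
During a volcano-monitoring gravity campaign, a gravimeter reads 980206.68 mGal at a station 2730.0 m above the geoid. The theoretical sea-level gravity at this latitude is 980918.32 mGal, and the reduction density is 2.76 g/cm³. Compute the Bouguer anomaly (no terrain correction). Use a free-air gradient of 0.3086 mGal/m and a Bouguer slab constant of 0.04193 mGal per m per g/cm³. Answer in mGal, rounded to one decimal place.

-185.1

Free-air correction = 0.3086 × 2730.0 = 842.48 mGal
Free-air anomaly = 980206.68 − 980918.32 + (842.48) = 130.84 mGal
Bouguer slab correction = 0.04193 × 2.76 × 2730.0 = 315.93 mGal
Simple Bouguer anomaly = 130.84 − (315.93) = -185.09 mGal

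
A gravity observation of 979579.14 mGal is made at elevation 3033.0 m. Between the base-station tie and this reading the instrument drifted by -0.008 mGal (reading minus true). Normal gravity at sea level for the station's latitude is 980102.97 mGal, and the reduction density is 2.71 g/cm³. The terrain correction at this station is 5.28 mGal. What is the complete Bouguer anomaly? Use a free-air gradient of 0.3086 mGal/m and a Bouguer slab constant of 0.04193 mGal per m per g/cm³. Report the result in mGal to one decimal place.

Drift-corrected reading = 979579.14 − (-0.008) = 979579.148 mGal
Free-air correction = 0.3086 × 3033.0 = 935.98 mGal
Free-air anomaly = 979579.148 − 980102.97 + (935.98) = 412.158 mGal
Bouguer slab correction = 0.04193 × 2.71 × 3033.0 = 344.64 mGal
Simple Bouguer anomaly = 412.158 − (344.64) = 67.518 mGal
Complete Bouguer anomaly = 67.518 + 5.28 = 72.798 mGal

72.8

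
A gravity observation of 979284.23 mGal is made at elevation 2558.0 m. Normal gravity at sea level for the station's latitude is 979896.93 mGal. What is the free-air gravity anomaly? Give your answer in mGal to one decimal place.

Free-air correction = 0.3086 × 2558.0 = 789.40 mGal
Free-air anomaly = 979284.23 − 979896.93 + (789.40) = 176.70 mGal

176.7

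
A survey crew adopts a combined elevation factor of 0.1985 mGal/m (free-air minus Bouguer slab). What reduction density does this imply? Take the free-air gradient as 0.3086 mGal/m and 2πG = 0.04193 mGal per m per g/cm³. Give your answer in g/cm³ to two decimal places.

2.63

0.1985 = 0.3086 − 0.04193 × ρ
ρ = (0.3086 − 0.1985) / 0.04193 = 2.63 g/cm³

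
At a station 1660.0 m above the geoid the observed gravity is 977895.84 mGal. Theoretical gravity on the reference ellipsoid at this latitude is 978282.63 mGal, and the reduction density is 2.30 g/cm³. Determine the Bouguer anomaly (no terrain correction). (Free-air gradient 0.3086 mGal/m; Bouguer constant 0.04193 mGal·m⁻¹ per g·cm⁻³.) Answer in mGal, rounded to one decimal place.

Free-air correction = 0.3086 × 1660.0 = 512.28 mGal
Free-air anomaly = 977895.84 − 978282.63 + (512.28) = 125.49 mGal
Bouguer slab correction = 0.04193 × 2.30 × 1660.0 = 160.09 mGal
Simple Bouguer anomaly = 125.49 − (160.09) = -34.60 mGal

-34.6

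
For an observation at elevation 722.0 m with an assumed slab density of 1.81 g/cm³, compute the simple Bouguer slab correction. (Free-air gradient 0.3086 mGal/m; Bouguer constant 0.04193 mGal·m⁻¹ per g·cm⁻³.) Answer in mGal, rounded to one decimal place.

Bouguer slab correction = 0.04193 × 1.81 × 722.0 = 54.8 mGal

54.8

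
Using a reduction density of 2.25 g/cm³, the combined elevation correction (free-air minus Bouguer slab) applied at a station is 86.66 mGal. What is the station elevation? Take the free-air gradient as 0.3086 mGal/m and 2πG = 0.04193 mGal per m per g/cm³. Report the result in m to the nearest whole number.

404

Combined gradient = 0.3086 − 0.04193 × 2.25 = 0.2142575 mGal/m
h = 86.66 / 0.2142575 = 404.47 m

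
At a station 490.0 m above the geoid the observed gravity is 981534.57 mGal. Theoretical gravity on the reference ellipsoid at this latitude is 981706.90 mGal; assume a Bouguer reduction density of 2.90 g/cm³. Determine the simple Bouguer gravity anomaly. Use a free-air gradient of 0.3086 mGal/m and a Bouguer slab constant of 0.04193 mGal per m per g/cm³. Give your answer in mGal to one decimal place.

-80.7

Free-air correction = 0.3086 × 490.0 = 151.21 mGal
Free-air anomaly = 981534.57 − 981706.90 + (151.21) = -21.12 mGal
Bouguer slab correction = 0.04193 × 2.90 × 490.0 = 59.58 mGal
Simple Bouguer anomaly = -21.12 − (59.58) = -80.70 mGal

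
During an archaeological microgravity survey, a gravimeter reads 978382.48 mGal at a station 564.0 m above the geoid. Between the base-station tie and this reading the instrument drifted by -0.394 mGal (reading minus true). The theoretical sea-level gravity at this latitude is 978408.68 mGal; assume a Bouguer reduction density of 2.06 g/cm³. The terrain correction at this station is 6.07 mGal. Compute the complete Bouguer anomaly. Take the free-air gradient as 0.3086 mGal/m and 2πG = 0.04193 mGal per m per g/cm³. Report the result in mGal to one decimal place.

105.6

Drift-corrected reading = 978382.48 − (-0.394) = 978382.874 mGal
Free-air correction = 0.3086 × 564.0 = 174.05 mGal
Free-air anomaly = 978382.874 − 978408.68 + (174.05) = 148.244 mGal
Bouguer slab correction = 0.04193 × 2.06 × 564.0 = 48.72 mGal
Simple Bouguer anomaly = 148.244 − (48.72) = 99.524 mGal
Complete Bouguer anomaly = 99.524 + 6.07 = 105.594 mGal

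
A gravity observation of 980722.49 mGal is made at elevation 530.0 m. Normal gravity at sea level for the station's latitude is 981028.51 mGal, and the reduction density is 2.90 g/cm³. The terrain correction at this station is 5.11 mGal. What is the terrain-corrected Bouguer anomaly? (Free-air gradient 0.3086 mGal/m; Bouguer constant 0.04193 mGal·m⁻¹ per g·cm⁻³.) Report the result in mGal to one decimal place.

-201.8

Free-air correction = 0.3086 × 530.0 = 163.56 mGal
Free-air anomaly = 980722.49 − 981028.51 + (163.56) = -142.46 mGal
Bouguer slab correction = 0.04193 × 2.90 × 530.0 = 64.45 mGal
Simple Bouguer anomaly = -142.46 − (64.45) = -206.91 mGal
Complete Bouguer anomaly = -206.91 + 5.11 = -201.80 mGal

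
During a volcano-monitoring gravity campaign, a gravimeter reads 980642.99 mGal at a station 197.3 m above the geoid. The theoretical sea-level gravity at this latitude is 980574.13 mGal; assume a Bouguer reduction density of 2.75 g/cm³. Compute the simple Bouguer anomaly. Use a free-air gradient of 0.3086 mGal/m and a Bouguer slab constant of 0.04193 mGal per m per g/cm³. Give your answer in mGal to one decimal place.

Free-air correction = 0.3086 × 197.3 = 60.89 mGal
Free-air anomaly = 980642.99 − 980574.13 + (60.89) = 129.75 mGal
Bouguer slab correction = 0.04193 × 2.75 × 197.3 = 22.75 mGal
Simple Bouguer anomaly = 129.75 − (22.75) = 107.00 mGal

107.0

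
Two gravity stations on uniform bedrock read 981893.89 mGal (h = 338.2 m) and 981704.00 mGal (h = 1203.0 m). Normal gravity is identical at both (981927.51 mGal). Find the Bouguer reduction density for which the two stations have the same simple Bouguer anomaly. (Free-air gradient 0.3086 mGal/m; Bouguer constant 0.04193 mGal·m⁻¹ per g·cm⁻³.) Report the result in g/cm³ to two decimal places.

Δg_obs = 981704.00 − 981893.89 = -189.89 mGal over Δh = 1203.0 − 338.2 = 864.8 m
Equal Bouguer anomalies ⇒ Δg_obs + (0.3086 − 0.04193ρ)·Δh = 0
0.3086 − 0.04193ρ = −Δg_obs/Δh = 0.21958
ρ = (0.3086 − 0.21958) / 0.04193 = 2.12 g/cm³

2.12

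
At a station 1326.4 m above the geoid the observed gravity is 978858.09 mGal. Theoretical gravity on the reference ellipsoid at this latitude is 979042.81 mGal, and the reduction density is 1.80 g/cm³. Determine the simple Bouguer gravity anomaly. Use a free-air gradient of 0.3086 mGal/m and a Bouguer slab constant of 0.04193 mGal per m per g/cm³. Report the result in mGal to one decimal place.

124.5

Free-air correction = 0.3086 × 1326.4 = 409.33 mGal
Free-air anomaly = 978858.09 − 979042.81 + (409.33) = 224.61 mGal
Bouguer slab correction = 0.04193 × 1.80 × 1326.4 = 100.11 mGal
Simple Bouguer anomaly = 224.61 − (100.11) = 124.50 mGal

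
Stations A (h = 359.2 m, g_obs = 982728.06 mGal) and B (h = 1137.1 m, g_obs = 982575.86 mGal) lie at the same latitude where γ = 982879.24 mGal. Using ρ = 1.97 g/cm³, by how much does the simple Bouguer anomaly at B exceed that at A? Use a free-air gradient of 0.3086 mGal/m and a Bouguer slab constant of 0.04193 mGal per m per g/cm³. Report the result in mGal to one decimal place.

23.6

Δg_SB(A) = 982728.06 − 982879.24 + 0.3086×359.2 − 0.04193×1.97×359.2 = -70.00 mGal
Δg_SB(B) = 982575.86 − 982879.24 + 0.3086×1137.1 − 0.04193×1.97×1137.1 = -46.40 mGal
Difference = -46.40 − (-70.00) = 23.60 mGal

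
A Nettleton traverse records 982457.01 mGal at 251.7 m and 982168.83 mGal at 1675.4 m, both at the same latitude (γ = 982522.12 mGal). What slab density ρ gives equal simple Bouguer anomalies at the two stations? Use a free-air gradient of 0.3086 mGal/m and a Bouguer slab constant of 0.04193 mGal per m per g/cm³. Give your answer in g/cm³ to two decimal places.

Δg_obs = 982168.83 − 982457.01 = -288.18 mGal over Δh = 1675.4 − 251.7 = 1423.7 m
Equal Bouguer anomalies ⇒ Δg_obs + (0.3086 − 0.04193ρ)·Δh = 0
0.3086 − 0.04193ρ = −Δg_obs/Δh = 0.20242
ρ = (0.3086 − 0.20242) / 0.04193 = 2.53 g/cm³

2.53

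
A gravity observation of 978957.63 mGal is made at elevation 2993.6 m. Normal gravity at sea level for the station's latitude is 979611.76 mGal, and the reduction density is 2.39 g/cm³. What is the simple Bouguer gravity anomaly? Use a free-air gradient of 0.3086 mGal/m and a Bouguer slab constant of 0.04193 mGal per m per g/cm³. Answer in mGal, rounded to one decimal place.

Free-air correction = 0.3086 × 2993.6 = 923.82 mGal
Free-air anomaly = 978957.63 − 979611.76 + (923.82) = 269.69 mGal
Bouguer slab correction = 0.04193 × 2.39 × 2993.6 = 300.00 mGal
Simple Bouguer anomaly = 269.69 − (300.00) = -30.31 mGal

-30.3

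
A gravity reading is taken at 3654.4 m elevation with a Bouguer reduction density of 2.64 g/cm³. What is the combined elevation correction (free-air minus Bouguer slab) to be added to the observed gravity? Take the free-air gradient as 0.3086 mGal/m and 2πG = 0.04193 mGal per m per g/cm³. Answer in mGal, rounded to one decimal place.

Combined gradient = 0.3086 − 0.04193 × 2.64 = 0.1979048 mGal/m
Combined elevation correction = 0.1979048 × 3654.4 = 723.2 mGal

723.2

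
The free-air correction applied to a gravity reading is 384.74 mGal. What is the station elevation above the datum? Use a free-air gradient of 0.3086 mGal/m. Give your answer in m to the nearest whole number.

h = 384.74 / 0.3086 = 1246.73 m

1247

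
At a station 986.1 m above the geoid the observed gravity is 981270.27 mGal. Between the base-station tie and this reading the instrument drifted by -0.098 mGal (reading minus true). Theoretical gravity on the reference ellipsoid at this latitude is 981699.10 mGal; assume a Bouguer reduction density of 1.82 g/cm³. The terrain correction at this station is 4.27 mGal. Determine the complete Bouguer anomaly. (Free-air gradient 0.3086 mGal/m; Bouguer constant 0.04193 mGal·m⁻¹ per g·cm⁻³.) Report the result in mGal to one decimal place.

-195.4

Drift-corrected reading = 981270.27 − (-0.098) = 981270.368 mGal
Free-air correction = 0.3086 × 986.1 = 304.31 mGal
Free-air anomaly = 981270.368 − 981699.10 + (304.31) = -124.422 mGal
Bouguer slab correction = 0.04193 × 1.82 × 986.1 = 75.25 mGal
Simple Bouguer anomaly = -124.422 − (75.25) = -199.672 mGal
Complete Bouguer anomaly = -199.672 + 4.27 = -195.402 mGal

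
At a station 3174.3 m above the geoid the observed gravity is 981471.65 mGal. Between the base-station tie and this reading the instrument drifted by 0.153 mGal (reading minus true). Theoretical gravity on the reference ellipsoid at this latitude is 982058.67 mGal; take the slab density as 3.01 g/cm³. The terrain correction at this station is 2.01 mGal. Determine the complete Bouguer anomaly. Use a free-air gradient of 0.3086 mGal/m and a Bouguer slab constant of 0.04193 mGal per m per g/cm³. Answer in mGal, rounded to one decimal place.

Drift-corrected reading = 981471.65 − (0.153) = 981471.497 mGal
Free-air correction = 0.3086 × 3174.3 = 979.59 mGal
Free-air anomaly = 981471.497 − 982058.67 + (979.59) = 392.417 mGal
Bouguer slab correction = 0.04193 × 3.01 × 3174.3 = 400.63 mGal
Simple Bouguer anomaly = 392.417 − (400.63) = -8.213 mGal
Complete Bouguer anomaly = -8.213 + 2.01 = -6.203 mGal

-6.2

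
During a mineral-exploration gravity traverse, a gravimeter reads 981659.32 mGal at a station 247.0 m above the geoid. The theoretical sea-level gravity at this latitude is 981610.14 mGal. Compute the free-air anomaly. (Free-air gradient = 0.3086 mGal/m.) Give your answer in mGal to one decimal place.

125.4

Free-air correction = 0.3086 × 247.0 = 76.22 mGal
Free-air anomaly = 981659.32 − 981610.14 + (76.22) = 125.40 mGal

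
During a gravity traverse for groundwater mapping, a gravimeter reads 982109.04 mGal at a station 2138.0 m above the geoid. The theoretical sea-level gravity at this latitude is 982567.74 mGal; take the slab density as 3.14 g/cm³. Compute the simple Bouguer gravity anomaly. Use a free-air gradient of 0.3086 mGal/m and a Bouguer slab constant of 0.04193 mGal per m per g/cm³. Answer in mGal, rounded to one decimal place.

-80.4

Free-air correction = 0.3086 × 2138.0 = 659.79 mGal
Free-air anomaly = 982109.04 − 982567.74 + (659.79) = 201.09 mGal
Bouguer slab correction = 0.04193 × 3.14 × 2138.0 = 281.49 mGal
Simple Bouguer anomaly = 201.09 − (281.49) = -80.40 mGal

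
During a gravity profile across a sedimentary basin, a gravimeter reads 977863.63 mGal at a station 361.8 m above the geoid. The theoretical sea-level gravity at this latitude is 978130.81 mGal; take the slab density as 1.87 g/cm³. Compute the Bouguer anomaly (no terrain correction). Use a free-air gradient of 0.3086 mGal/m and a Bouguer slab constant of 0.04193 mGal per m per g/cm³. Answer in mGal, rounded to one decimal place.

Free-air correction = 0.3086 × 361.8 = 111.65 mGal
Free-air anomaly = 977863.63 − 978130.81 + (111.65) = -155.53 mGal
Bouguer slab correction = 0.04193 × 1.87 × 361.8 = 28.37 mGal
Simple Bouguer anomaly = -155.53 − (28.37) = -183.90 mGal

-183.9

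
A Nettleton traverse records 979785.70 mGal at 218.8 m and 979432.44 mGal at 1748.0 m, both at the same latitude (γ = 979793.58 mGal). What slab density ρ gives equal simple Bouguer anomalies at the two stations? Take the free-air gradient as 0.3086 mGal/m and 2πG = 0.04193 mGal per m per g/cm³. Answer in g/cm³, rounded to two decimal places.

Δg_obs = 979432.44 − 979785.70 = -353.26 mGal over Δh = 1748.0 − 218.8 = 1529.2 m
Equal Bouguer anomalies ⇒ Δg_obs + (0.3086 − 0.04193ρ)·Δh = 0
0.3086 − 0.04193ρ = −Δg_obs/Δh = 0.23101
ρ = (0.3086 − 0.23101) / 0.04193 = 1.85 g/cm³

1.85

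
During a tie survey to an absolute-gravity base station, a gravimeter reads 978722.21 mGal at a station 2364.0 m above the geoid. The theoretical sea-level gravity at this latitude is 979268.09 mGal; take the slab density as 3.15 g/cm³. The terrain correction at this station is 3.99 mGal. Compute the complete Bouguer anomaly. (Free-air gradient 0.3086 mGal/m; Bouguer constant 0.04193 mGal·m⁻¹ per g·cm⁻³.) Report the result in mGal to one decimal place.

Free-air correction = 0.3086 × 2364.0 = 729.53 mGal
Free-air anomaly = 978722.21 − 979268.09 + (729.53) = 183.65 mGal
Bouguer slab correction = 0.04193 × 3.15 × 2364.0 = 312.24 mGal
Simple Bouguer anomaly = 183.65 − (312.24) = -128.59 mGal
Complete Bouguer anomaly = -128.59 + 3.99 = -124.60 mGal

-124.6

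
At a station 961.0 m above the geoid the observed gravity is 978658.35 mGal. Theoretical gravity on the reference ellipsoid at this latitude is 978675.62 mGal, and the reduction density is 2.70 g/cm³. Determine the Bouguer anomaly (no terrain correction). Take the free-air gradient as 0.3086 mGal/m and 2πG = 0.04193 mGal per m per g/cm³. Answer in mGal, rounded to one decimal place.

170.5

Free-air correction = 0.3086 × 961.0 = 296.56 mGal
Free-air anomaly = 978658.35 − 978675.62 + (296.56) = 279.29 mGal
Bouguer slab correction = 0.04193 × 2.70 × 961.0 = 108.80 mGal
Simple Bouguer anomaly = 279.29 − (108.80) = 170.49 mGal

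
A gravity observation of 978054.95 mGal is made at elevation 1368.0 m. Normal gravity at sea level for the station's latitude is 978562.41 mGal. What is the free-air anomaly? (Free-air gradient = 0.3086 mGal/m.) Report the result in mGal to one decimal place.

Free-air correction = 0.3086 × 1368.0 = 422.16 mGal
Free-air anomaly = 978054.95 − 978562.41 + (422.16) = -85.30 mGal

-85.3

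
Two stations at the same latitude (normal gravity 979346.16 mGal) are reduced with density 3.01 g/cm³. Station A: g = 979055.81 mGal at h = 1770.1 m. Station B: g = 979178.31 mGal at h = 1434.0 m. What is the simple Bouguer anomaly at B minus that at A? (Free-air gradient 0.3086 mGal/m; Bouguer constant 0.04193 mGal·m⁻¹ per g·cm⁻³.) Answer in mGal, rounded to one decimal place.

Δg_SB(A) = 979055.81 − 979346.16 + 0.3086×1770.1 − 0.04193×3.01×1770.1 = 32.50 mGal
Δg_SB(B) = 979178.31 − 979346.16 + 0.3086×1434.0 − 0.04193×3.01×1434.0 = 93.70 mGal
Difference = 93.70 − (32.50) = 61.20 mGal

61.2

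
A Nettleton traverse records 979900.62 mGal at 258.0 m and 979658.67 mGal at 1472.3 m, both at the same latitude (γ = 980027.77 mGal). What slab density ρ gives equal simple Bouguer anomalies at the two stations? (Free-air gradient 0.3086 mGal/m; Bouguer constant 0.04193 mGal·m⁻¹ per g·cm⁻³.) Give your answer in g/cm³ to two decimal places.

Δg_obs = 979658.67 − 979900.62 = -241.95 mGal over Δh = 1472.3 − 258.0 = 1214.3 m
Equal Bouguer anomalies ⇒ Δg_obs + (0.3086 − 0.04193ρ)·Δh = 0
0.3086 − 0.04193ρ = −Δg_obs/Δh = 0.19925
ρ = (0.3086 − 0.19925) / 0.04193 = 2.61 g/cm³

2.61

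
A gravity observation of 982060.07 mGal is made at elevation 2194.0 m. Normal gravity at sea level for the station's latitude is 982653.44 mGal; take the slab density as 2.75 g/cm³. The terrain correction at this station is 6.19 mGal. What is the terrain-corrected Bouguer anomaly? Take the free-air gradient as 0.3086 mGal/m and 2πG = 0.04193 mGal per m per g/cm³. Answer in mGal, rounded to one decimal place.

Free-air correction = 0.3086 × 2194.0 = 677.07 mGal
Free-air anomaly = 982060.07 − 982653.44 + (677.07) = 83.70 mGal
Bouguer slab correction = 0.04193 × 2.75 × 2194.0 = 252.98 mGal
Simple Bouguer anomaly = 83.70 − (252.98) = -169.28 mGal
Complete Bouguer anomaly = -169.28 + 6.19 = -163.09 mGal

-163.1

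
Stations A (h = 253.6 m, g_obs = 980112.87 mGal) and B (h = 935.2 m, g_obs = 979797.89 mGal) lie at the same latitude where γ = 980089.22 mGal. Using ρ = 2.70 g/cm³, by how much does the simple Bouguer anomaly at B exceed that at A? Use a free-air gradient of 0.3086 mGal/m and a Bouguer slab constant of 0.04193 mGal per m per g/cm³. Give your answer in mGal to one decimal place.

Δg_SB(A) = 980112.87 − 980089.22 + 0.3086×253.6 − 0.04193×2.70×253.6 = 73.20 mGal
Δg_SB(B) = 979797.89 − 980089.22 + 0.3086×935.2 − 0.04193×2.70×935.2 = -108.60 mGal
Difference = -108.60 − (73.20) = -181.80 mGal

-181.8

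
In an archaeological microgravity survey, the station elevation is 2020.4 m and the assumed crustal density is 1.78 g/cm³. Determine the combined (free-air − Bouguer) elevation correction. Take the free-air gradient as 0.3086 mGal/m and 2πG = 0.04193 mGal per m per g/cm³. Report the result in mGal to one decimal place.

472.7

Combined gradient = 0.3086 − 0.04193 × 1.78 = 0.2339646 mGal/m
Combined elevation correction = 0.2339646 × 2020.4 = 472.7 mGal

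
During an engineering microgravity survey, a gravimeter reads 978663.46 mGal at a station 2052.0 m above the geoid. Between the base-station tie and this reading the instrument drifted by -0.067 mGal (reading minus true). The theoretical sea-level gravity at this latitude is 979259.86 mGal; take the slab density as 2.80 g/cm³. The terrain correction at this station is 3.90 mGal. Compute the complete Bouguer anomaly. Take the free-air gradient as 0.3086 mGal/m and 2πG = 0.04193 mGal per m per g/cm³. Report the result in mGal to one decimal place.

Drift-corrected reading = 978663.46 − (-0.067) = 978663.527 mGal
Free-air correction = 0.3086 × 2052.0 = 633.25 mGal
Free-air anomaly = 978663.527 − 979259.86 + (633.25) = 36.917 mGal
Bouguer slab correction = 0.04193 × 2.80 × 2052.0 = 240.91 mGal
Simple Bouguer anomaly = 36.917 − (240.91) = -203.993 mGal
Complete Bouguer anomaly = -203.993 + 3.90 = -200.093 mGal

-200.1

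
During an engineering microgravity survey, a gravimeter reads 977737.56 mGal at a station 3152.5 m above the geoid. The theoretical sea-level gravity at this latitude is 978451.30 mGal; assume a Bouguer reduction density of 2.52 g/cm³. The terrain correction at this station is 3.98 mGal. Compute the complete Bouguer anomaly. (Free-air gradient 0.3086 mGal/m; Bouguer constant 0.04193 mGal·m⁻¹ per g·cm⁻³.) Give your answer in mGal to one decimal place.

-70.0

Free-air correction = 0.3086 × 3152.5 = 972.86 mGal
Free-air anomaly = 977737.56 − 978451.30 + (972.86) = 259.12 mGal
Bouguer slab correction = 0.04193 × 2.52 × 3152.5 = 333.10 mGal
Simple Bouguer anomaly = 259.12 − (333.10) = -73.98 mGal
Complete Bouguer anomaly = -73.98 + 3.98 = -70.00 mGal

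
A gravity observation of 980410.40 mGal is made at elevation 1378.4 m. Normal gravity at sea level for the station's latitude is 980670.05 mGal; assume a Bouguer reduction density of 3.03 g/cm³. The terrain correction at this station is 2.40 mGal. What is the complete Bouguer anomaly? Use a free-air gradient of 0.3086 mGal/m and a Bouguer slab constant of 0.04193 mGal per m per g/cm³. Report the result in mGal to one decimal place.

Free-air correction = 0.3086 × 1378.4 = 425.37 mGal
Free-air anomaly = 980410.40 − 980670.05 + (425.37) = 165.72 mGal
Bouguer slab correction = 0.04193 × 3.03 × 1378.4 = 175.12 mGal
Simple Bouguer anomaly = 165.72 − (175.12) = -9.40 mGal
Complete Bouguer anomaly = -9.40 + 2.40 = -7.00 mGal

-7.0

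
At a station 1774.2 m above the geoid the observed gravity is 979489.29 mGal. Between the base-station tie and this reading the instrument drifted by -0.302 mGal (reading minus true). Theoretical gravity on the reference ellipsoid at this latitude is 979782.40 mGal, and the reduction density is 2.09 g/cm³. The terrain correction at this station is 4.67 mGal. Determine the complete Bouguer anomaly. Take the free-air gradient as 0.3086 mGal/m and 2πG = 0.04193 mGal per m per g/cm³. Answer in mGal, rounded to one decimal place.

Drift-corrected reading = 979489.29 − (-0.302) = 979489.592 mGal
Free-air correction = 0.3086 × 1774.2 = 547.52 mGal
Free-air anomaly = 979489.592 − 979782.40 + (547.52) = 254.712 mGal
Bouguer slab correction = 0.04193 × 2.09 × 1774.2 = 155.48 mGal
Simple Bouguer anomaly = 254.712 − (155.48) = 99.232 mGal
Complete Bouguer anomaly = 99.232 + 4.67 = 103.902 mGal

103.9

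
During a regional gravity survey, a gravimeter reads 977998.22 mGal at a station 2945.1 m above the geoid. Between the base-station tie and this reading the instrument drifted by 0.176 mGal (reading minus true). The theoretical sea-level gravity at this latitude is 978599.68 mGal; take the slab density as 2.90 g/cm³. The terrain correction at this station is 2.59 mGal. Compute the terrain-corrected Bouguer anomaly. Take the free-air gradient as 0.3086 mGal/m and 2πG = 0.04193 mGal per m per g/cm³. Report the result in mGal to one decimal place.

-48.3

Drift-corrected reading = 977998.22 − (0.176) = 977998.044 mGal
Free-air correction = 0.3086 × 2945.1 = 908.86 mGal
Free-air anomaly = 977998.044 − 978599.68 + (908.86) = 307.224 mGal
Bouguer slab correction = 0.04193 × 2.90 × 2945.1 = 358.12 mGal
Simple Bouguer anomaly = 307.224 − (358.12) = -50.896 mGal
Complete Bouguer anomaly = -50.896 + 2.59 = -48.306 mGal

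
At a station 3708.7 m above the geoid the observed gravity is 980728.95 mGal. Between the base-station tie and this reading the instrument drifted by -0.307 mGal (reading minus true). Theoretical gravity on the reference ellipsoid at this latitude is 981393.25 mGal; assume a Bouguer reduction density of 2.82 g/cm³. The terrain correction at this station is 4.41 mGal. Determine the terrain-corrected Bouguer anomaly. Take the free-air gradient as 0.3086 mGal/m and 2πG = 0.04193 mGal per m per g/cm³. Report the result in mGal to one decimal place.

46.4

Drift-corrected reading = 980728.95 − (-0.307) = 980729.257 mGal
Free-air correction = 0.3086 × 3708.7 = 1144.50 mGal
Free-air anomaly = 980729.257 − 981393.25 + (1144.50) = 480.507 mGal
Bouguer slab correction = 0.04193 × 2.82 × 3708.7 = 438.53 mGal
Simple Bouguer anomaly = 480.507 − (438.53) = 41.977 mGal
Complete Bouguer anomaly = 41.977 + 4.41 = 46.387 mGal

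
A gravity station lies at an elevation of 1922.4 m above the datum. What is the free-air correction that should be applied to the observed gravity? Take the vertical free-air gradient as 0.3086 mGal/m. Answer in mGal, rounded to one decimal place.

Free-air correction = 0.3086 × 1922.4 = 593.3 mGal

593.3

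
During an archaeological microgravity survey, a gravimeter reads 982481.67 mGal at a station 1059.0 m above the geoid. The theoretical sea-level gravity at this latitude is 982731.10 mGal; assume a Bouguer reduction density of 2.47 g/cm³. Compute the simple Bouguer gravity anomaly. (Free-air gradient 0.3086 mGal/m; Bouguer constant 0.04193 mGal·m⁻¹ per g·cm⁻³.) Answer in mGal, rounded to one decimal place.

Free-air correction = 0.3086 × 1059.0 = 326.81 mGal
Free-air anomaly = 982481.67 − 982731.10 + (326.81) = 77.38 mGal
Bouguer slab correction = 0.04193 × 2.47 × 1059.0 = 109.68 mGal
Simple Bouguer anomaly = 77.38 − (109.68) = -32.30 mGal

-32.3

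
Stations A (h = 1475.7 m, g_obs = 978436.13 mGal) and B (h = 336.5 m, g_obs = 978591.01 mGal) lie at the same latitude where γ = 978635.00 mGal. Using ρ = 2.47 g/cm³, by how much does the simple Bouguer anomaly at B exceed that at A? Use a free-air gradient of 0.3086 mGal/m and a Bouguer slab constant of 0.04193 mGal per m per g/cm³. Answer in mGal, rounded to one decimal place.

Δg_SB(A) = 978436.13 − 978635.00 + 0.3086×1475.7 − 0.04193×2.47×1475.7 = 103.70 mGal
Δg_SB(B) = 978591.01 − 978635.00 + 0.3086×336.5 − 0.04193×2.47×336.5 = 25.00 mGal
Difference = 25.00 − (103.70) = -78.70 mGal

-78.7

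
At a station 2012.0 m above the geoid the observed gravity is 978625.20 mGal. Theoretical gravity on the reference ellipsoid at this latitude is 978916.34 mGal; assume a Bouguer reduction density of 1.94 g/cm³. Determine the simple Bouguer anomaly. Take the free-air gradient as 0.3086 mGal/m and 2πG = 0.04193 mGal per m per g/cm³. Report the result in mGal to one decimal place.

Free-air correction = 0.3086 × 2012.0 = 620.90 mGal
Free-air anomaly = 978625.20 − 978916.34 + (620.90) = 329.76 mGal
Bouguer slab correction = 0.04193 × 1.94 × 2012.0 = 163.66 mGal
Simple Bouguer anomaly = 329.76 − (163.66) = 166.10 mGal

166.1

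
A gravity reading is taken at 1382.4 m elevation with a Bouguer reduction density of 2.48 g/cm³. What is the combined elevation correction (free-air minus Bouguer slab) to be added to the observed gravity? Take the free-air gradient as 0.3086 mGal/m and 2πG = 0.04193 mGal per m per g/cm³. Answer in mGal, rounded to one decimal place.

282.9

Combined gradient = 0.3086 − 0.04193 × 2.48 = 0.2046136 mGal/m
Combined elevation correction = 0.2046136 × 1382.4 = 282.9 mGal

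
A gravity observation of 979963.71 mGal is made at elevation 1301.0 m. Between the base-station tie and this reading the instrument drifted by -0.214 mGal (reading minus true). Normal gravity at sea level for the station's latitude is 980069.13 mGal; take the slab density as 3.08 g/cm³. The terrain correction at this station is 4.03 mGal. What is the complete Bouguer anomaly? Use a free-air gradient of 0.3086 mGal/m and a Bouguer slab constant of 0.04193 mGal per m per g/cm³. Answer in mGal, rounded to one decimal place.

Drift-corrected reading = 979963.71 − (-0.214) = 979963.924 mGal
Free-air correction = 0.3086 × 1301.0 = 401.49 mGal
Free-air anomaly = 979963.924 − 980069.13 + (401.49) = 296.284 mGal
Bouguer slab correction = 0.04193 × 3.08 × 1301.0 = 168.02 mGal
Simple Bouguer anomaly = 296.284 − (168.02) = 128.264 mGal
Complete Bouguer anomaly = 128.264 + 4.03 = 132.294 mGal

132.3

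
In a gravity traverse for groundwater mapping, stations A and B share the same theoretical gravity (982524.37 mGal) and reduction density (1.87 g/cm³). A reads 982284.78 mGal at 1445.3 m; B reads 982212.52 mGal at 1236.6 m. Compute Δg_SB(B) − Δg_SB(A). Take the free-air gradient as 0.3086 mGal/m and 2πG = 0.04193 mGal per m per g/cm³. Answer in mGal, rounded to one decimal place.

-120.3

Δg_SB(A) = 982284.78 − 982524.37 + 0.3086×1445.3 − 0.04193×1.87×1445.3 = 93.10 mGal
Δg_SB(B) = 982212.52 − 982524.37 + 0.3086×1236.6 − 0.04193×1.87×1236.6 = -27.20 mGal
Difference = -27.20 − (93.10) = -120.30 mGal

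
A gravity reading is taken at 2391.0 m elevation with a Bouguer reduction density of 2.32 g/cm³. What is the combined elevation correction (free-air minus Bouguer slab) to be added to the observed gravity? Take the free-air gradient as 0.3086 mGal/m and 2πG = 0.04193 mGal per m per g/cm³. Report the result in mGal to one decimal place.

505.3

Combined gradient = 0.3086 − 0.04193 × 2.32 = 0.2113224 mGal/m
Combined elevation correction = 0.2113224 × 2391.0 = 505.3 mGal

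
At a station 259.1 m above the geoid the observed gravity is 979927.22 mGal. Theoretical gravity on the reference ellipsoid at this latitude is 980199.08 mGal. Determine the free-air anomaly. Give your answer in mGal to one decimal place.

-191.9

Free-air correction = 0.3086 × 259.1 = 79.96 mGal
Free-air anomaly = 979927.22 − 980199.08 + (79.96) = -191.90 mGal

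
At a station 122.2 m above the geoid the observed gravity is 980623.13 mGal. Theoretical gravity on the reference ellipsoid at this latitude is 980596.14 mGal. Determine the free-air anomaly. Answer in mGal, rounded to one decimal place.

Free-air correction = 0.3086 × 122.2 = 37.71 mGal
Free-air anomaly = 980623.13 − 980596.14 + (37.71) = 64.70 mGal

64.7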